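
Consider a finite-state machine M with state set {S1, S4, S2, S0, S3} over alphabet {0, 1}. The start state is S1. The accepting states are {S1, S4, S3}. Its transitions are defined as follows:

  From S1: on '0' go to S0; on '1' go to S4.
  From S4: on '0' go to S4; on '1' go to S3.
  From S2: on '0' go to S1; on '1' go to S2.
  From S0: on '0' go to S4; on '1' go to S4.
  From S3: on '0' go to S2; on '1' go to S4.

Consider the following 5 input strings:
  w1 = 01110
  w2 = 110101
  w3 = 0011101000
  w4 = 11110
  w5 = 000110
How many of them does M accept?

4

w1: Trace: S1 -0-> S0 -1-> S4 -1-> S3 -1-> S4 -0-> S4  → end S4, accepted
w2: Trace: S1 -1-> S4 -1-> S3 -0-> S2 -1-> S2 -0-> S1 -1-> S4  → end S4, accepted
w3: Trace: S1 -0-> S0 -0-> S4 -1-> S3 -1-> S4 -1-> S3 -0-> S2 -1-> S2 -0-> S1 -0-> S0 -0-> S4  → end S4, accepted
w4: Trace: S1 -1-> S4 -1-> S3 -1-> S4 -1-> S3 -0-> S2  → end S2, rejected
w5: Trace: S1 -0-> S0 -0-> S4 -0-> S4 -1-> S3 -1-> S4 -0-> S4  → end S4, accepted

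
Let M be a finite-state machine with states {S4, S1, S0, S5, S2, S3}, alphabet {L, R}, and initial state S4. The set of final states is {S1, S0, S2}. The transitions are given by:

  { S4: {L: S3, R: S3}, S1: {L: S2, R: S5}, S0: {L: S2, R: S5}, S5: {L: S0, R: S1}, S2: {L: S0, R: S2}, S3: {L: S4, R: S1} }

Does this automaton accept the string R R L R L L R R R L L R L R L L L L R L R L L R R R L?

start at S4
read 'R': S4 → S3
read 'R': S3 → S1
read 'L': S1 → S2
read 'R': S2 → S2
read 'L': S2 → S0
read 'L': S0 → S2
read 'R': S2 → S2
read 'R': S2 → S2
read 'R': S2 → S2
read 'L': S2 → S0
read 'L': S0 → S2
read 'R': S2 → S2
read 'L': S2 → S0
read 'R': S0 → S5
read 'L': S5 → S0
read 'L': S0 → S2
read 'L': S2 → S0
read 'L': S0 → S2
read 'R': S2 → S2
read 'L': S2 → S0
read 'R': S0 → S5
read 'L': S5 → S0
read 'L': S0 → S2
read 'R': S2 → S2
read 'R': S2 → S2
read 'R': S2 → S2
read 'L': S2 → S0
End state S0 is accepting.

Yes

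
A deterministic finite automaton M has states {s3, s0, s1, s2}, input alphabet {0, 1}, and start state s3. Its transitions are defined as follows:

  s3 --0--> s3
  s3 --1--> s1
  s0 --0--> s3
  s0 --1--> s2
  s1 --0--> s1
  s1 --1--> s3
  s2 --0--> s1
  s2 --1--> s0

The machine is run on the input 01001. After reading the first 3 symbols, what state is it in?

Trace: s3 -0-> s3 -1-> s1 -0-> s1
After 3 symbols: s1.

s1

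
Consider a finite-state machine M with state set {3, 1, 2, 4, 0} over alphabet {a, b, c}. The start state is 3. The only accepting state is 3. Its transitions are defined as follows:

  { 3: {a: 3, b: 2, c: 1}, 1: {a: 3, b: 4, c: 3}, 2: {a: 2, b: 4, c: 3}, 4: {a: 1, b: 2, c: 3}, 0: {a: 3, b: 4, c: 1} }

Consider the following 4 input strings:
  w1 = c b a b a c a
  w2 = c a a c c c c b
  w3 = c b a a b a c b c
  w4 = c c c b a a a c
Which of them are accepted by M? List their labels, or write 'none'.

w1: 3 → 1 → 4 → 1 → 4 → 1 → 3 → 3  → end 3, accepted
w2: 3 → 1 → 3 → 3 → 1 → 3 → 1 → 3 → 2  → end 2, rejected
w3: 3 → 1 → 4 → 1 → 3 → 2 → 2 → 3 → 2 → 3  → end 3, accepted
w4: 3 → 1 → 3 → 1 → 4 → 1 → 3 → 3 → 1  → end 1, rejected

w1, w3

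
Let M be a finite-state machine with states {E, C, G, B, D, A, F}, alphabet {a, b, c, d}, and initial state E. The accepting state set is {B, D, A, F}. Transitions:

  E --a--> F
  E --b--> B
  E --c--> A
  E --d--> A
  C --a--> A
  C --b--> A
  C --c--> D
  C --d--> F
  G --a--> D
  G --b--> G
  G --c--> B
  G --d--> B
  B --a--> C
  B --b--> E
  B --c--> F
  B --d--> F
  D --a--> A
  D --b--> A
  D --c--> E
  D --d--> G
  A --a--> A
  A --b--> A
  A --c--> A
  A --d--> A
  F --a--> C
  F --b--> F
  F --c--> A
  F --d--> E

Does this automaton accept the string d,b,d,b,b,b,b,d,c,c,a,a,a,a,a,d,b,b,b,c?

Yes

Trace: E -d-> A -b-> A -d-> A -b-> A -b-> A -b-> A -b-> A -d-> A -c-> A -c-> A -a-> A -a-> A -a-> A -a-> A -a-> A -d-> A -b-> A -b-> A -b-> A -c-> A
End state A is accepting.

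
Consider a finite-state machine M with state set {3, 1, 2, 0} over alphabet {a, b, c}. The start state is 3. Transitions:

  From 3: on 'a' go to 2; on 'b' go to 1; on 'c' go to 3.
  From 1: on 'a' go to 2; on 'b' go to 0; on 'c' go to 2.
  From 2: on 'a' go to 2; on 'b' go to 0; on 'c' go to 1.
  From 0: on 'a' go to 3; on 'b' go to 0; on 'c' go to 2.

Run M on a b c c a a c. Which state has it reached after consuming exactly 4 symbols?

1

Trace: 3 -a-> 2 -b-> 0 -c-> 2 -c-> 1
After 4 symbols: 1.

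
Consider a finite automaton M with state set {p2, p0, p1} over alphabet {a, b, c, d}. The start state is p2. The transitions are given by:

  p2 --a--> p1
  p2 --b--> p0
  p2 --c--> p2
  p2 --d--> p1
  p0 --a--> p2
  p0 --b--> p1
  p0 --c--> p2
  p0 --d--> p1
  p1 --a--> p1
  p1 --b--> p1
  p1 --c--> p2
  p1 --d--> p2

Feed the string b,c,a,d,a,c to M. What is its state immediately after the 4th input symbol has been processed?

p2

start at p2
read 'b': p2 → p0
read 'c': p0 → p2
read 'a': p2 → p1
read 'd': p1 → p2
After 4 symbols: p2.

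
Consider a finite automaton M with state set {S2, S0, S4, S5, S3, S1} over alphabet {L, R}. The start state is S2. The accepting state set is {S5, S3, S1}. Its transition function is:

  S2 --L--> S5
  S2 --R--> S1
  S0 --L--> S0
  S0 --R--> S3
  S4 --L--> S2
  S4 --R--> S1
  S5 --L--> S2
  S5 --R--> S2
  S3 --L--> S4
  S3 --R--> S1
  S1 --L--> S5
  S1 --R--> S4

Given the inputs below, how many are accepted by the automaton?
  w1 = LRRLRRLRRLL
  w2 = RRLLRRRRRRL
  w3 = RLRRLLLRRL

w1:
  start at S2
  read 'L': S2 → S5
  read 'R': S5 → S2
  read 'R': S2 → S1
  read 'L': S1 → S5
  read 'R': S5 → S2
  read 'R': S2 → S1
  read 'L': S1 → S5
  read 'R': S5 → S2
  read 'R': S2 → S1
  read 'L': S1 → S5
  read 'L': S5 → S2
  end S2, rejected
w2:
  start at S2
  read 'R': S2 → S1
  read 'R': S1 → S4
  read 'L': S4 → S2
  read 'L': S2 → S5
  read 'R': S5 → S2
  read 'R': S2 → S1
  read 'R': S1 → S4
  read 'R': S4 → S1
  read 'R': S1 → S4
  read 'R': S4 → S1
  read 'L': S1 → S5
  end S5, accepted
w3:
  start at S2
  read 'R': S2 → S1
  read 'L': S1 → S5
  read 'R': S5 → S2
  read 'R': S2 → S1
  read 'L': S1 → S5
  read 'L': S5 → S2
  read 'L': S2 → S5
  read 'R': S5 → S2
  read 'R': S2 → S1
  read 'L': S1 → S5
  end S5, accepted

2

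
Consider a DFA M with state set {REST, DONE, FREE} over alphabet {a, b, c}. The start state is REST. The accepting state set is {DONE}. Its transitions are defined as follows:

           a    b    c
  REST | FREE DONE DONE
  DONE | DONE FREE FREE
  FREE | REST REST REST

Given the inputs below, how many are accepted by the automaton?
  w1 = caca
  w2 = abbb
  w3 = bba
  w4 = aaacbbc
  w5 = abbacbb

1

w1: Trace: REST -c-> DONE -a-> DONE -c-> FREE -a-> REST  → end REST, rejected
w2: Trace: REST -a-> FREE -b-> REST -b-> DONE -b-> FREE  → end FREE, rejected
w3: Trace: REST -b-> DONE -b-> FREE -a-> REST  → end REST, rejected
w4: Trace: REST -a-> FREE -a-> REST -a-> FREE -c-> REST -b-> DONE -b-> FREE -c-> REST  → end REST, rejected
w5: Trace: REST -a-> FREE -b-> REST -b-> DONE -a-> DONE -c-> FREE -b-> REST -b-> DONE  → end DONE, accepted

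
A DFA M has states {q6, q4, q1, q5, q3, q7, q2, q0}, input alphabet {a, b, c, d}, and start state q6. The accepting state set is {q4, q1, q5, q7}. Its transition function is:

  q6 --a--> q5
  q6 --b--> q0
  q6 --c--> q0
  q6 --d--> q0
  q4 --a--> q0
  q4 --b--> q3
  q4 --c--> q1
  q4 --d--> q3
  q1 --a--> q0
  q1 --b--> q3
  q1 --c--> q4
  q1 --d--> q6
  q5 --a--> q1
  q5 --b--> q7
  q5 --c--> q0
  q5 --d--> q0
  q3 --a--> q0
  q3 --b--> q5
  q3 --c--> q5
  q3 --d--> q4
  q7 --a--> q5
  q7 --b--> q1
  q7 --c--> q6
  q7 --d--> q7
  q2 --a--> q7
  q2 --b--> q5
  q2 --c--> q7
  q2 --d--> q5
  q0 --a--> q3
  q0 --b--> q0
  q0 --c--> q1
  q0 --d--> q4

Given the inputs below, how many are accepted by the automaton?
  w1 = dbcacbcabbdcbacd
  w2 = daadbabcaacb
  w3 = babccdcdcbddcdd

w1: q6 → q0 → q0 → q1 → q0 → q1 → q3 → q5 → q1 → q3 → q5 → q0 → q1 → q3 → q0 → q1 → q6  → end q6, rejected
w2: q6 → q0 → q3 → q0 → q4 → q3 → q0 → q0 → q1 → q0 → q3 → q5 → q7  → end q7, accepted
w3: q6 → q0 → q3 → q5 → q0 → q1 → q6 → q0 → q4 → q1 → q3 → q4 → q3 → q5 → q0 → q4  → end q4, accepted

2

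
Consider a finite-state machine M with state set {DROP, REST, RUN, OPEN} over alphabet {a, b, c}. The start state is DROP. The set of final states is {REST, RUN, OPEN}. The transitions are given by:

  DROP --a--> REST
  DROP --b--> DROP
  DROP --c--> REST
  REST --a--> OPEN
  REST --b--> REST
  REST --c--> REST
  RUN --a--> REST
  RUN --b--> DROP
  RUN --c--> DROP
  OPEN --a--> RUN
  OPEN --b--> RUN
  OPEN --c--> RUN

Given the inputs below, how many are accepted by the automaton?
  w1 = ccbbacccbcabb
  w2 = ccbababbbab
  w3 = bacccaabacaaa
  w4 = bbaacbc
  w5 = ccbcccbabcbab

w1: Trace: DROP -c-> REST -c-> REST -b-> REST -b-> REST -a-> OPEN -c-> RUN -c-> DROP -c-> REST -b-> REST -c-> REST -a-> OPEN -b-> RUN -b-> DROP  → end DROP, rejected
w2: Trace: DROP -c-> REST -c-> REST -b-> REST -a-> OPEN -b-> RUN -a-> REST -b-> REST -b-> REST -b-> REST -a-> OPEN -b-> RUN  → end RUN, accepted
w3: Trace: DROP -b-> DROP -a-> REST -c-> REST -c-> REST -c-> REST -a-> OPEN -a-> RUN -b-> DROP -a-> REST -c-> REST -a-> OPEN -a-> RUN -a-> REST  → end REST, accepted
w4: Trace: DROP -b-> DROP -b-> DROP -a-> REST -a-> OPEN -c-> RUN -b-> DROP -c-> REST  → end REST, accepted
w5: Trace: DROP -c-> REST -c-> REST -b-> REST -c-> REST -c-> REST -c-> REST -b-> REST -a-> OPEN -b-> RUN -c-> DROP -b-> DROP -a-> REST -b-> REST  → end REST, accepted

4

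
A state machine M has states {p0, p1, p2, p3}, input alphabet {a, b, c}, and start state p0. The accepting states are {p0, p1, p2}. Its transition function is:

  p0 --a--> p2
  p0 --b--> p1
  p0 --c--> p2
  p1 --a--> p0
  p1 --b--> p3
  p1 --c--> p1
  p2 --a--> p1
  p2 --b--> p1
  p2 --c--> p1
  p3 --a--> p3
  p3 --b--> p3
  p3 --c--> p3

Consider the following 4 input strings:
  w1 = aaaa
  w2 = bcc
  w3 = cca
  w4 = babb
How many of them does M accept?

3

w1: p0 → p2 → p1 → p0 → p2  → end p2, accepted
w2: p0 → p1 → p1 → p1  → end p1, accepted
w3: p0 → p2 → p1 → p0  → end p0, accepted
w4: p0 → p1 → p0 → p1 → p3  → end p3, rejected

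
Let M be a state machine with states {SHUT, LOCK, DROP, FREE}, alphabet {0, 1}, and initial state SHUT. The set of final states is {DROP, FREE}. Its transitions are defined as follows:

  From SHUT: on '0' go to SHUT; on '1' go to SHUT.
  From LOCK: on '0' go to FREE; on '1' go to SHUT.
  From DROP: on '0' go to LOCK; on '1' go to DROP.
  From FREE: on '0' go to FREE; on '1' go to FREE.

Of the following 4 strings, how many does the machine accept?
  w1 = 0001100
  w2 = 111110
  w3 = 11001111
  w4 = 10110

w1:
  start at SHUT
  read '0': SHUT → SHUT
  read '0': SHUT → SHUT
  read '0': SHUT → SHUT
  read '1': SHUT → SHUT
  read '1': SHUT → SHUT
  read '0': SHUT → SHUT
  read '0': SHUT → SHUT
  end SHUT, rejected
w2:
  start at SHUT
  read '1': SHUT → SHUT
  read '1': SHUT → SHUT
  read '1': SHUT → SHUT
  read '1': SHUT → SHUT
  read '1': SHUT → SHUT
  read '0': SHUT → SHUT
  end SHUT, rejected
w3:
  start at SHUT
  read '1': SHUT → SHUT
  read '1': SHUT → SHUT
  read '0': SHUT → SHUT
  read '0': SHUT → SHUT
  read '1': SHUT → SHUT
  read '1': SHUT → SHUT
  read '1': SHUT → SHUT
  read '1': SHUT → SHUT
  end SHUT, rejected
w4:
  start at SHUT
  read '1': SHUT → SHUT
  read '0': SHUT → SHUT
  read '1': SHUT → SHUT
  read '1': SHUT → SHUT
  read '0': SHUT → SHUT
  end SHUT, rejected

0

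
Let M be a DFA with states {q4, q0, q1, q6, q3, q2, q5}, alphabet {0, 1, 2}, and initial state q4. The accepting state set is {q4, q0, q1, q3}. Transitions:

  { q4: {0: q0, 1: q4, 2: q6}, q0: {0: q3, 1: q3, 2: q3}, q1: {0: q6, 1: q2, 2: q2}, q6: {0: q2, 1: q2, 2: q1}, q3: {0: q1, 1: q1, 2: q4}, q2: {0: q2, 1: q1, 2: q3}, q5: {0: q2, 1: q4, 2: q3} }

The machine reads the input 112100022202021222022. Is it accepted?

start at q4
read '1': q4 → q4
read '1': q4 → q4
read '2': q4 → q6
read '1': q6 → q2
read '0': q2 → q2
read '0': q2 → q2
read '0': q2 → q2
read '2': q2 → q3
read '2': q3 → q4
read '2': q4 → q6
read '0': q6 → q2
read '2': q2 → q3
read '0': q3 → q1
read '2': q1 → q2
read '1': q2 → q1
read '2': q1 → q2
read '2': q2 → q3
read '2': q3 → q4
read '0': q4 → q0
read '2': q0 → q3
read '2': q3 → q4
End state q4 is accepting.

Yes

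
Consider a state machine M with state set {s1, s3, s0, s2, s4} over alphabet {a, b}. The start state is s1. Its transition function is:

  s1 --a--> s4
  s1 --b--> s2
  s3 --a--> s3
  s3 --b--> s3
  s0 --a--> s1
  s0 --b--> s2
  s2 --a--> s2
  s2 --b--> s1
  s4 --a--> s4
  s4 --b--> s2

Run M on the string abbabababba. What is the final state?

s4

s1 → s4 → s2 → s1 → s4 → s2 → s2 → s1 → s4 → s2 → s1 → s4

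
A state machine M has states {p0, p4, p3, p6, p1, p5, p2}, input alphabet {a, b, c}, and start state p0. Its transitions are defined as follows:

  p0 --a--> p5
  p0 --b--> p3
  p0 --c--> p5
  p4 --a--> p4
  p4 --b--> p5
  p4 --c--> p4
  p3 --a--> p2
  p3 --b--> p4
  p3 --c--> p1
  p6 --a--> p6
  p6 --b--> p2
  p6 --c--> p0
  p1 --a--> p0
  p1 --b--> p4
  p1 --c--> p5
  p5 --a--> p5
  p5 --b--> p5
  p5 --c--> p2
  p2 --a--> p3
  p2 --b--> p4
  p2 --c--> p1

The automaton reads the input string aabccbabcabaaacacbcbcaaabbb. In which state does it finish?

p5

Trace: p0 -a-> p5 -a-> p5 -b-> p5 -c-> p2 -c-> p1 -b-> p4 -a-> p4 -b-> p5 -c-> p2 -a-> p3 -b-> p4 -a-> p4 -a-> p4 -a-> p4 -c-> p4 -a-> p4 -c-> p4 -b-> p5 -c-> p2 -b-> p4 -c-> p4 -a-> p4 -a-> p4 -a-> p4 -b-> p5 -b-> p5 -b-> p5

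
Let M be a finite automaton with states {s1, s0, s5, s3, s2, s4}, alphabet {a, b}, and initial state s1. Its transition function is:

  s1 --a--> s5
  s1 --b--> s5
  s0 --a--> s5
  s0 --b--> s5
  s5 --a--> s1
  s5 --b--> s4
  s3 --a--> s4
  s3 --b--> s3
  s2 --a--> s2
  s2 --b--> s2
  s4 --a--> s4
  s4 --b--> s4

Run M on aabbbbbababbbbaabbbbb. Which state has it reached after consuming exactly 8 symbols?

s4

s1 → s5 → s1 → s5 → s4 → s4 → s4 → s4 → s4
After 8 symbols: s4.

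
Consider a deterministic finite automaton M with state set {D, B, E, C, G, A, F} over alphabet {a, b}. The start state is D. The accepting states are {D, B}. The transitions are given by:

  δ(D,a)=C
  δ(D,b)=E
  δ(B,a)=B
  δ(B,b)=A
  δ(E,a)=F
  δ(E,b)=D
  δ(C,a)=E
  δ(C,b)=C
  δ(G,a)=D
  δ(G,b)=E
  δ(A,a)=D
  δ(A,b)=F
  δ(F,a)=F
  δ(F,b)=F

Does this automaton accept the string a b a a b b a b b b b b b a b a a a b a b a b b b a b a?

No

D → C → C → E → F → F → F → F → F → F → F → F → F → F → F → F → F → F → F → F → F → F → F → F → F → F → F → F → F
End state F is not accepting.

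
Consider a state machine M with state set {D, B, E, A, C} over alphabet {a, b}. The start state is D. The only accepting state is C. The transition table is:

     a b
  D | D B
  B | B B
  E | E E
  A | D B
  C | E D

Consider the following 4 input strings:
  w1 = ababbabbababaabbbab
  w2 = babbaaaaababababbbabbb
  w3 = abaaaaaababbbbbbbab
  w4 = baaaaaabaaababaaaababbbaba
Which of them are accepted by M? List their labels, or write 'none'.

none

w1: D → D → B → B → B → B → B → B → B → B → B → B → B → B → B → B → B → B → B → B  → end B, rejected
w2: D → B → B → B → B → B → B → B → B → B → B → B → B → B → B → B → B → B → B → B → B → B → B  → end B, rejected
w3: D → D → B → B → B → B → B → B → B → B → B → B → B → B → B → B → B → B → B → B  → end B, rejected
w4: D → B → B → B → B → B → B → B → B → B → B → B → B → B → B → B → B → B → B → B → B → B → B → B → B → B → B  → end B, rejected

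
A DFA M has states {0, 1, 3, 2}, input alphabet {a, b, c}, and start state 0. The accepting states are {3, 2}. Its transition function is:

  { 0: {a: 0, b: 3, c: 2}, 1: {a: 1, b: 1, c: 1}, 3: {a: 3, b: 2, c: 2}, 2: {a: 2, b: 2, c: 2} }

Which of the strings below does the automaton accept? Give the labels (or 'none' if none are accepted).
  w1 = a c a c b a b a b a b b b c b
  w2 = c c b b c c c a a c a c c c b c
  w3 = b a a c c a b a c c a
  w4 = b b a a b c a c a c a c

w1, w2, w3, w4

w1: 0 → 0 → 2 → 2 → 2 → 2 → 2 → 2 → 2 → 2 → 2 → 2 → 2 → 2 → 2 → 2  → end 2, accepted
w2: 0 → 2 → 2 → 2 → 2 → 2 → 2 → 2 → 2 → 2 → 2 → 2 → 2 → 2 → 2 → 2 → 2  → end 2, accepted
w3: 0 → 3 → 3 → 3 → 2 → 2 → 2 → 2 → 2 → 2 → 2 → 2  → end 2, accepted
w4: 0 → 3 → 2 → 2 → 2 → 2 → 2 → 2 → 2 → 2 → 2 → 2 → 2  → end 2, accepted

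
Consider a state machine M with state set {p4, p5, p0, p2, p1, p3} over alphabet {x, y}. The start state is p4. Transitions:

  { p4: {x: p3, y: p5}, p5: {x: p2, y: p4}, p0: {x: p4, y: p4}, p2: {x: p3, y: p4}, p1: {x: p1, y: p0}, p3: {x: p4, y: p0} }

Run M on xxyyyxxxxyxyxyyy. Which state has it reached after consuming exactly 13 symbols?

Trace: p4 -x-> p3 -x-> p4 -y-> p5 -y-> p4 -y-> p5 -x-> p2 -x-> p3 -x-> p4 -x-> p3 -y-> p0 -x-> p4 -y-> p5 -x-> p2
After 13 symbols: p2.

p2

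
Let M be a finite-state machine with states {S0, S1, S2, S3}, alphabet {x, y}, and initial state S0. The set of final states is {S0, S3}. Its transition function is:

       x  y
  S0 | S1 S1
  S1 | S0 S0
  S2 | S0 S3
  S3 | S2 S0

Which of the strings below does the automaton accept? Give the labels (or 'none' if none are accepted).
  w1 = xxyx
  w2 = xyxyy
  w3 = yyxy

w1:
  start at S0
  read 'x': S0 → S1
  read 'x': S1 → S0
  read 'y': S0 → S1
  read 'x': S1 → S0
  end S0, accepted
w2:
  start at S0
  read 'x': S0 → S1
  read 'y': S1 → S0
  read 'x': S0 → S1
  read 'y': S1 → S0
  read 'y': S0 → S1
  end S1, rejected
w3:
  start at S0
  read 'y': S0 → S1
  read 'y': S1 → S0
  read 'x': S0 → S1
  read 'y': S1 → S0
  end S0, accepted

w1, w3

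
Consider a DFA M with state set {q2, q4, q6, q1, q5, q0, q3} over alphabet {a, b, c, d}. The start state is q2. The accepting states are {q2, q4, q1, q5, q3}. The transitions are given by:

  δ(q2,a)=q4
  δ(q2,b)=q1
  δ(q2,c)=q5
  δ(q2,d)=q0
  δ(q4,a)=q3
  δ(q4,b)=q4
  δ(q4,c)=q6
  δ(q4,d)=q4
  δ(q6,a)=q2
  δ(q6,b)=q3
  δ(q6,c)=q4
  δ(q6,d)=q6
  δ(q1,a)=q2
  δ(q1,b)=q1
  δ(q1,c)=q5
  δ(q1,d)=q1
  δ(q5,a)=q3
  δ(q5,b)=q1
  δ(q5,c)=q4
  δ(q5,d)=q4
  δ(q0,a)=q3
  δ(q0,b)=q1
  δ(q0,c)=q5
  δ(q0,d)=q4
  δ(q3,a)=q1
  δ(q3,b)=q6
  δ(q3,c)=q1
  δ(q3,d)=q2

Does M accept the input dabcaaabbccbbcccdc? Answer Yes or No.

Yes

Trace: q2 -d-> q0 -a-> q3 -b-> q6 -c-> q4 -a-> q3 -a-> q1 -a-> q2 -b-> q1 -b-> q1 -c-> q5 -c-> q4 -b-> q4 -b-> q4 -c-> q6 -c-> q4 -c-> q6 -d-> q6 -c-> q4
End state q4 is accepting.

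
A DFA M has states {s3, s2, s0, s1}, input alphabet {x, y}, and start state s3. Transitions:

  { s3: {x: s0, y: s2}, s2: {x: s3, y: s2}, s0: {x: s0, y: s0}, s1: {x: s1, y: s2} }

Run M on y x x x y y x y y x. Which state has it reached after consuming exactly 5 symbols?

Trace: s3 -y-> s2 -x-> s3 -x-> s0 -x-> s0 -y-> s0
After 5 symbols: s0.

s0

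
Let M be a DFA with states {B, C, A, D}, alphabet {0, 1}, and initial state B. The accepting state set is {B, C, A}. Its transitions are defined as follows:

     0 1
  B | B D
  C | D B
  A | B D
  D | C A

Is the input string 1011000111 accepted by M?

Yes

Trace: B -1-> D -0-> C -1-> B -1-> D -0-> C -0-> D -0-> C -1-> B -1-> D -1-> A
End state A is accepting.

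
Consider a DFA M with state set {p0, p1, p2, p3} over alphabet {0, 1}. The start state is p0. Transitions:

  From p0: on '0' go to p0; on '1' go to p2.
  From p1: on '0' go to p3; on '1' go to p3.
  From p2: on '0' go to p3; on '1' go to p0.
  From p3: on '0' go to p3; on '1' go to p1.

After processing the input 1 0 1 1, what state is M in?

p3

Trace: p0 -1-> p2 -0-> p3 -1-> p1 -1-> p3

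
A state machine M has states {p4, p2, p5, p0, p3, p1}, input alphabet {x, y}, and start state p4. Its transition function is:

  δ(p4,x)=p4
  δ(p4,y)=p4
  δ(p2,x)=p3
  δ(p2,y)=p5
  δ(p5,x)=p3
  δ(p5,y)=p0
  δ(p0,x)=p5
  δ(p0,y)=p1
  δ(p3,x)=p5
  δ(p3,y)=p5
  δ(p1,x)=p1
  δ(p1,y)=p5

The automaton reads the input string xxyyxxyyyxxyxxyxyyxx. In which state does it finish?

Trace: p4 -x-> p4 -x-> p4 -y-> p4 -y-> p4 -x-> p4 -x-> p4 -y-> p4 -y-> p4 -y-> p4 -x-> p4 -x-> p4 -y-> p4 -x-> p4 -x-> p4 -y-> p4 -x-> p4 -y-> p4 -y-> p4 -x-> p4 -x-> p4

p4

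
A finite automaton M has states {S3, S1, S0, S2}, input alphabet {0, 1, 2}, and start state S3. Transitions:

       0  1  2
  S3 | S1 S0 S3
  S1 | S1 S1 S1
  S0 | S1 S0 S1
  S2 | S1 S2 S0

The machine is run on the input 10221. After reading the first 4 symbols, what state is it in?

S1

S3 → S0 → S1 → S1 → S1
After 4 symbols: S1.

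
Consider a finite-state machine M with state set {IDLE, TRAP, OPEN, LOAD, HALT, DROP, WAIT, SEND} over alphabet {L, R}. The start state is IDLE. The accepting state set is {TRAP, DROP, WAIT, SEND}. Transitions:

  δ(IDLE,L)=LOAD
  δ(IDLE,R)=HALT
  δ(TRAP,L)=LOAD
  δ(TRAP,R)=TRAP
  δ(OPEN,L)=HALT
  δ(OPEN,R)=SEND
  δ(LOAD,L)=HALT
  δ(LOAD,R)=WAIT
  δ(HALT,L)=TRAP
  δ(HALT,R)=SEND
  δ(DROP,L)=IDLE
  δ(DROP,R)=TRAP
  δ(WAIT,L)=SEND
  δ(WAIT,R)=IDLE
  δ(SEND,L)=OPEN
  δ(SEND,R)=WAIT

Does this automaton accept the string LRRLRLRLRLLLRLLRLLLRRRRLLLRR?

Yes

Trace: IDLE -L-> LOAD -R-> WAIT -R-> IDLE -L-> LOAD -R-> WAIT -L-> SEND -R-> WAIT -L-> SEND -R-> WAIT -L-> SEND -L-> OPEN -L-> HALT -R-> SEND -L-> OPEN -L-> HALT -R-> SEND -L-> OPEN -L-> HALT -L-> TRAP -R-> TRAP -R-> TRAP -R-> TRAP -R-> TRAP -L-> LOAD -L-> HALT -L-> TRAP -R-> TRAP -R-> TRAP
End state TRAP is accepting.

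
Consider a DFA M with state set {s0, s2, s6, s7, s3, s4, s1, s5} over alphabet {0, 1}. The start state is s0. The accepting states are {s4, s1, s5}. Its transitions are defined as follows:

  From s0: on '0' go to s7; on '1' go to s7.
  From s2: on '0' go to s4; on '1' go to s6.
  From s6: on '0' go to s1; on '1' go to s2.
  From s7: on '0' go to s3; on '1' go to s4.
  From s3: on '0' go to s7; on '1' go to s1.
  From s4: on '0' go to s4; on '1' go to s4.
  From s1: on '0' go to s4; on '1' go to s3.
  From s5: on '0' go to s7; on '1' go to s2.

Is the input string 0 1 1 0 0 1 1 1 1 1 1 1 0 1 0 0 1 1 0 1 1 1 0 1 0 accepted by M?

s0 → s7 → s4 → s4 → s4 → s4 → s4 → s4 → s4 → s4 → s4 → s4 → s4 → s4 → s4 → s4 → s4 → s4 → s4 → s4 → s4 → s4 → s4 → s4 → s4 → s4
End state s4 is accepting.

Yes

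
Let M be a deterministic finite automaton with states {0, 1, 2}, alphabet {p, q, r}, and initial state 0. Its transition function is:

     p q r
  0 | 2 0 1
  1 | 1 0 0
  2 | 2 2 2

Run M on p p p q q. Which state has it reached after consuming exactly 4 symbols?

Trace: 0 -p-> 2 -p-> 2 -p-> 2 -q-> 2
After 4 symbols: 2.

2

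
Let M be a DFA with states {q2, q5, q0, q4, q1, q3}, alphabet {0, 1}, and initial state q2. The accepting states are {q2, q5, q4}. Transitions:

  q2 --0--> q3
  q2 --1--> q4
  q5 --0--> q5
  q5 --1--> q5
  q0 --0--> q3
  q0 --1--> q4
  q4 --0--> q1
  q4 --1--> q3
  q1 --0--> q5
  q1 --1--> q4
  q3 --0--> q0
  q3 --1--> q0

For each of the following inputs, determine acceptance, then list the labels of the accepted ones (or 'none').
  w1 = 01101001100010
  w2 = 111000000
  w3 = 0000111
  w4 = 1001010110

w1: q2 → q3 → q0 → q4 → q1 → q4 → q1 → q5 → q5 → q5 → q5 → q5 → q5 → q5 → q5  → end q5, accepted
w2: q2 → q4 → q3 → q0 → q3 → q0 → q3 → q0 → q3 → q0  → end q0, rejected
w3: q2 → q3 → q0 → q3 → q0 → q4 → q3 → q0  → end q0, rejected
w4: q2 → q4 → q1 → q5 → q5 → q5 → q5 → q5 → q5 → q5 → q5  → end q5, accepted

w1, w4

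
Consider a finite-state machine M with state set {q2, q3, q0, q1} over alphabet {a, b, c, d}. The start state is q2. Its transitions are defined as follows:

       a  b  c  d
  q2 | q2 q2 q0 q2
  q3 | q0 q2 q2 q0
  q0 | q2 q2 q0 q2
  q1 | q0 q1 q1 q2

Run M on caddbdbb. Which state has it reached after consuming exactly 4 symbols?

q2

q2 → q0 → q2 → q2 → q2
After 4 symbols: q2.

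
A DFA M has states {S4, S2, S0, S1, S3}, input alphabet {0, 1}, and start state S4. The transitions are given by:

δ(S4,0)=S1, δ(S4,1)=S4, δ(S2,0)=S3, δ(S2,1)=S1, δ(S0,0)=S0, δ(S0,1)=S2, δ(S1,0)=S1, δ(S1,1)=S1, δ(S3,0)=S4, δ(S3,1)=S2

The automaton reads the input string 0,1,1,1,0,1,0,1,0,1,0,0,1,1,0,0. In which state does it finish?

S1

Trace: S4 -0-> S1 -1-> S1 -1-> S1 -1-> S1 -0-> S1 -1-> S1 -0-> S1 -1-> S1 -0-> S1 -1-> S1 -0-> S1 -0-> S1 -1-> S1 -1-> S1 -0-> S1 -0-> S1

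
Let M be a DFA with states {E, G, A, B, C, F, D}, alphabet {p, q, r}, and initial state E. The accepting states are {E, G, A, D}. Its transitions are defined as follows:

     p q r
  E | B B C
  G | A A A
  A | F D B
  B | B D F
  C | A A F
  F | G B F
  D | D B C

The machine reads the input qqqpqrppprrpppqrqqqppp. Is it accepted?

start at E
read 'q': E → B
read 'q': B → D
read 'q': D → B
read 'p': B → B
read 'q': B → D
read 'r': D → C
read 'p': C → A
read 'p': A → F
read 'p': F → G
read 'r': G → A
read 'r': A → B
read 'p': B → B
read 'p': B → B
read 'p': B → B
read 'q': B → D
read 'r': D → C
read 'q': C → A
read 'q': A → D
read 'q': D → B
read 'p': B → B
read 'p': B → B
read 'p': B → B
End state B is not accepting.

No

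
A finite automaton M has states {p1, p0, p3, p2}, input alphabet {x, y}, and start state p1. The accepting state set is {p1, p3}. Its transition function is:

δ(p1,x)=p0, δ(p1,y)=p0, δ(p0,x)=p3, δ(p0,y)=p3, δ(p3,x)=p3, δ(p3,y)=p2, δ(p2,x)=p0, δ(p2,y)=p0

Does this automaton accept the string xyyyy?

Yes

start at p1
read 'x': p1 → p0
read 'y': p0 → p3
read 'y': p3 → p2
read 'y': p2 → p0
read 'y': p0 → p3
End state p3 is accepting.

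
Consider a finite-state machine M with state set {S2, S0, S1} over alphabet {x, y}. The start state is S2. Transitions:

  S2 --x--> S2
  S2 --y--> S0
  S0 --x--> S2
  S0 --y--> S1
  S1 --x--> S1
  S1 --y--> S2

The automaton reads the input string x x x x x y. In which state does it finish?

S0

Trace: S2 -x-> S2 -x-> S2 -x-> S2 -x-> S2 -x-> S2 -y-> S0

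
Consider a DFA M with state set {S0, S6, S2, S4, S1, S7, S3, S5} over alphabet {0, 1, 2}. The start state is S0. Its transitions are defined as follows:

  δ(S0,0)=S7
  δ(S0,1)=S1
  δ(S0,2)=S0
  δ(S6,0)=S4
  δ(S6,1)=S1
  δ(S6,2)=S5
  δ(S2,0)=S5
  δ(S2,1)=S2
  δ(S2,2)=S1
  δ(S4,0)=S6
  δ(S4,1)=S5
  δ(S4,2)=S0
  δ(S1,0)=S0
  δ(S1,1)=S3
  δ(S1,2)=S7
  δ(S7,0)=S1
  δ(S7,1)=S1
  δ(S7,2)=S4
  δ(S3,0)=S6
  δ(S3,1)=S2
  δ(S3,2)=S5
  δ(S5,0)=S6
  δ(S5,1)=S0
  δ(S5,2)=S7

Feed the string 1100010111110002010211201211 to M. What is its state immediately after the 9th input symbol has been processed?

start at S0
read '1': S0 → S1
read '1': S1 → S3
read '0': S3 → S6
read '0': S6 → S4
read '0': S4 → S6
read '1': S6 → S1
read '0': S1 → S0
read '1': S0 → S1
read '1': S1 → S3
After 9 symbols: S3.

S3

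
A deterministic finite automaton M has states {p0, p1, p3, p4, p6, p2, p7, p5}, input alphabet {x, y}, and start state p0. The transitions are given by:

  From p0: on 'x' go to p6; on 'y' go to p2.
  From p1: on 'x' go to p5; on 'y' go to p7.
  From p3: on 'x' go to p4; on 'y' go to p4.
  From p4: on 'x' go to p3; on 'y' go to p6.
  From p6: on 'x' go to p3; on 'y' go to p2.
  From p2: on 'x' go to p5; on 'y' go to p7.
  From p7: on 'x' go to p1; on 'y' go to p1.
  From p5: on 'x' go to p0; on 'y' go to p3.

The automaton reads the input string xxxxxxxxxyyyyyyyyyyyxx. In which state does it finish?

p0 → p6 → p3 → p4 → p3 → p4 → p3 → p4 → p3 → p4 → p6 → p2 → p7 → p1 → p7 → p1 → p7 → p1 → p7 → p1 → p7 → p1 → p5

p5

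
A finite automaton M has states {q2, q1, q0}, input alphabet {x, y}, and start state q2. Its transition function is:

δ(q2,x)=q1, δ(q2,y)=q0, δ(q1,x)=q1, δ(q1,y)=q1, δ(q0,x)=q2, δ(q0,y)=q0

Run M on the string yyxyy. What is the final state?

start at q2
read 'y': q2 → q0
read 'y': q0 → q0
read 'x': q0 → q2
read 'y': q2 → q0
read 'y': q0 → q0

q0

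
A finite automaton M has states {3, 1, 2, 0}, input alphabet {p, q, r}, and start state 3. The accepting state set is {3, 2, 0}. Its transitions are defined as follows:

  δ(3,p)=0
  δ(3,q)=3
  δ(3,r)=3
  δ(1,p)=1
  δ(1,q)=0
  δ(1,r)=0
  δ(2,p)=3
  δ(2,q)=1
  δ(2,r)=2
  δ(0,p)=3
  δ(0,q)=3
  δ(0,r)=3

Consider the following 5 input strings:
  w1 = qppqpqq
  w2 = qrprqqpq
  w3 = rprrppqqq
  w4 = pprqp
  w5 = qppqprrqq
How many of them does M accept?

5

w1:
  start at 3
  read 'q': 3 → 3
  read 'p': 3 → 0
  read 'p': 0 → 3
  read 'q': 3 → 3
  read 'p': 3 → 0
  read 'q': 0 → 3
  read 'q': 3 → 3
  end 3, accepted
w2:
  start at 3
  read 'q': 3 → 3
  read 'r': 3 → 3
  read 'p': 3 → 0
  read 'r': 0 → 3
  read 'q': 3 → 3
  read 'q': 3 → 3
  read 'p': 3 → 0
  read 'q': 0 → 3
  end 3, accepted
w3:
  start at 3
  read 'r': 3 → 3
  read 'p': 3 → 0
  read 'r': 0 → 3
  read 'r': 3 → 3
  read 'p': 3 → 0
  read 'p': 0 → 3
  read 'q': 3 → 3
  read 'q': 3 → 3
  read 'q': 3 → 3
  end 3, accepted
w4:
  start at 3
  read 'p': 3 → 0
  read 'p': 0 → 3
  read 'r': 3 → 3
  read 'q': 3 → 3
  read 'p': 3 → 0
  end 0, accepted
w5:
  start at 3
  read 'q': 3 → 3
  read 'p': 3 → 0
  read 'p': 0 → 3
  read 'q': 3 → 3
  read 'p': 3 → 0
  read 'r': 0 → 3
  read 'r': 3 → 3
  read 'q': 3 → 3
  read 'q': 3 → 3
  end 3, accepted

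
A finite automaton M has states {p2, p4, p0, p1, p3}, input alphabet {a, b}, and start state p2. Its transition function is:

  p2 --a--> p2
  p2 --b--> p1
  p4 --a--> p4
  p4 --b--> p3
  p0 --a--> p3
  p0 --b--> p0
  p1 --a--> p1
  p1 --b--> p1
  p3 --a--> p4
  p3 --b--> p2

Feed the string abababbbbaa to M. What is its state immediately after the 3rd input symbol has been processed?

Trace: p2 -a-> p2 -b-> p1 -a-> p1
After 3 symbols: p1.

p1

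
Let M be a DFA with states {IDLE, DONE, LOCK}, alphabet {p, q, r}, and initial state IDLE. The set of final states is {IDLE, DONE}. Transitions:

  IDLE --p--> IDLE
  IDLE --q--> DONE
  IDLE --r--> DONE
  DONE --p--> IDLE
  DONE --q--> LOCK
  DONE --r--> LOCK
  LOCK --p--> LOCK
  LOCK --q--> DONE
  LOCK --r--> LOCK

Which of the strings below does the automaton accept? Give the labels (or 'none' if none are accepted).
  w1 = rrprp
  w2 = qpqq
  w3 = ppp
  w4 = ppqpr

w1:
  start at IDLE
  read 'r': IDLE → DONE
  read 'r': DONE → LOCK
  read 'p': LOCK → LOCK
  read 'r': LOCK → LOCK
  read 'p': LOCK → LOCK
  end LOCK, rejected
w2:
  start at IDLE
  read 'q': IDLE → DONE
  read 'p': DONE → IDLE
  read 'q': IDLE → DONE
  read 'q': DONE → LOCK
  end LOCK, rejected
w3:
  start at IDLE
  read 'p': IDLE → IDLE
  read 'p': IDLE → IDLE
  read 'p': IDLE → IDLE
  end IDLE, accepted
w4:
  start at IDLE
  read 'p': IDLE → IDLE
  read 'p': IDLE → IDLE
  read 'q': IDLE → DONE
  read 'p': DONE → IDLE
  read 'r': IDLE → DONE
  end DONE, accepted

w3, w4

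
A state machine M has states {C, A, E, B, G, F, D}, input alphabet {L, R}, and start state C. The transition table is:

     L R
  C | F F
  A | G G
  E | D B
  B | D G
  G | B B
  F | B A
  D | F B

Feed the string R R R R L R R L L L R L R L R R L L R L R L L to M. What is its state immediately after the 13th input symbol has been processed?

Trace: C -R-> F -R-> A -R-> G -R-> B -L-> D -R-> B -R-> G -L-> B -L-> D -L-> F -R-> A -L-> G -R-> B
After 13 symbols: B.

B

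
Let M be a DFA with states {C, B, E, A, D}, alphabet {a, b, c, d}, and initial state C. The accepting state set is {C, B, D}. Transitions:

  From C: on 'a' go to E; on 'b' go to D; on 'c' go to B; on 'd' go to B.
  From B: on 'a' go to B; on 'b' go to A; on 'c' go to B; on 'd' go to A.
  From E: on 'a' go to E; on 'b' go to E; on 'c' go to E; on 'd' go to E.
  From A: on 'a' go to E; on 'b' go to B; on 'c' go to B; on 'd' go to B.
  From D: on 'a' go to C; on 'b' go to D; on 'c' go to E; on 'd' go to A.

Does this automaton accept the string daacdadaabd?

Trace: C -d-> B -a-> B -a-> B -c-> B -d-> A -a-> E -d-> E -a-> E -a-> E -b-> E -d-> E
End state E is not accepting.

No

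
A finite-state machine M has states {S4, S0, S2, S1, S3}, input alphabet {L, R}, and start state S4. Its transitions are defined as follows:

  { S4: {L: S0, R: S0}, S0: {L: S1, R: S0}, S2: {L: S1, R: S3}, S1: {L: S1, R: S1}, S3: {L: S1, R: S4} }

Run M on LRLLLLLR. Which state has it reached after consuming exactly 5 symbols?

S1

Trace: S4 -L-> S0 -R-> S0 -L-> S1 -L-> S1 -L-> S1
After 5 symbols: S1.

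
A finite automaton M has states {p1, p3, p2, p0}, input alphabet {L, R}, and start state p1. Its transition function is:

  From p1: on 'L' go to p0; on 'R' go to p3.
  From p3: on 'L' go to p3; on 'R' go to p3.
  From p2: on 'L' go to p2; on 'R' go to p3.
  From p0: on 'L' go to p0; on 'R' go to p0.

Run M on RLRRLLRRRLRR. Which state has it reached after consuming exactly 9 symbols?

p3

start at p1
read 'R': p1 → p3
read 'L': p3 → p3
read 'R': p3 → p3
read 'R': p3 → p3
read 'L': p3 → p3
read 'L': p3 → p3
read 'R': p3 → p3
read 'R': p3 → p3
read 'R': p3 → p3
After 9 symbols: p3.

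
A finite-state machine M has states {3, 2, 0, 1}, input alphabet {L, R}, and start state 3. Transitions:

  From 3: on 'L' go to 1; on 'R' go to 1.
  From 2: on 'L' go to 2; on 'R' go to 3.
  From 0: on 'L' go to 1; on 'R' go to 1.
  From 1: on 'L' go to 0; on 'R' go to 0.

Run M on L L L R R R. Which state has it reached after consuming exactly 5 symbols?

1

start at 3
read 'L': 3 → 1
read 'L': 1 → 0
read 'L': 0 → 1
read 'R': 1 → 0
read 'R': 0 → 1
After 5 symbols: 1.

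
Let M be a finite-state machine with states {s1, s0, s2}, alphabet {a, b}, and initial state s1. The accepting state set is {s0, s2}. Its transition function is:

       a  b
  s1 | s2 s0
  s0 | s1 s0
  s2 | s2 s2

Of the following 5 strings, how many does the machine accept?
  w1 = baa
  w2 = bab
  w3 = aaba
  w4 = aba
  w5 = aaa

5

w1: Trace: s1 -b-> s0 -a-> s1 -a-> s2  → end s2, accepted
w2: Trace: s1 -b-> s0 -a-> s1 -b-> s0  → end s0, accepted
w3: Trace: s1 -a-> s2 -a-> s2 -b-> s2 -a-> s2  → end s2, accepted
w4: Trace: s1 -a-> s2 -b-> s2 -a-> s2  → end s2, accepted
w5: Trace: s1 -a-> s2 -a-> s2 -a-> s2  → end s2, accepted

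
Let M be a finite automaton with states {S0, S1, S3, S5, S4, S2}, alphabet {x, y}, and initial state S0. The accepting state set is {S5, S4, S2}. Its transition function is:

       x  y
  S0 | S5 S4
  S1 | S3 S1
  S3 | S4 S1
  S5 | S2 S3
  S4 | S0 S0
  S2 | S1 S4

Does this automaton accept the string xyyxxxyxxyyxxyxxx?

Trace: S0 -x-> S5 -y-> S3 -y-> S1 -x-> S3 -x-> S4 -x-> S0 -y-> S4 -x-> S0 -x-> S5 -y-> S3 -y-> S1 -x-> S3 -x-> S4 -y-> S0 -x-> S5 -x-> S2 -x-> S1
End state S1 is not accepting.

No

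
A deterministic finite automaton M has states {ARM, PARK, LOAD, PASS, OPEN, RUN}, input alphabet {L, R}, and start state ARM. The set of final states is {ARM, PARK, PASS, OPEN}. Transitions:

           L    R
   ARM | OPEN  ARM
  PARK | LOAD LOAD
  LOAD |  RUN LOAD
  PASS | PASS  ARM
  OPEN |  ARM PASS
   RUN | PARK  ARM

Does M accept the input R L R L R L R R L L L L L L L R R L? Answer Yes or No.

start at ARM
read 'R': ARM → ARM
read 'L': ARM → OPEN
read 'R': OPEN → PASS
read 'L': PASS → PASS
read 'R': PASS → ARM
read 'L': ARM → OPEN
read 'R': OPEN → PASS
read 'R': PASS → ARM
read 'L': ARM → OPEN
read 'L': OPEN → ARM
read 'L': ARM → OPEN
read 'L': OPEN → ARM
read 'L': ARM → OPEN
read 'L': OPEN → ARM
read 'L': ARM → OPEN
read 'R': OPEN → PASS
read 'R': PASS → ARM
read 'L': ARM → OPEN
End state OPEN is accepting.

Yes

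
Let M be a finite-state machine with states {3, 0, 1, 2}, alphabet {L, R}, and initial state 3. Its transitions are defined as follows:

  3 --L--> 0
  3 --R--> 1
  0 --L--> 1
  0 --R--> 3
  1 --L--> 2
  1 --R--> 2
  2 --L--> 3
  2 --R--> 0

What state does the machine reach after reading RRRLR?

3 → 1 → 2 → 0 → 1 → 2

2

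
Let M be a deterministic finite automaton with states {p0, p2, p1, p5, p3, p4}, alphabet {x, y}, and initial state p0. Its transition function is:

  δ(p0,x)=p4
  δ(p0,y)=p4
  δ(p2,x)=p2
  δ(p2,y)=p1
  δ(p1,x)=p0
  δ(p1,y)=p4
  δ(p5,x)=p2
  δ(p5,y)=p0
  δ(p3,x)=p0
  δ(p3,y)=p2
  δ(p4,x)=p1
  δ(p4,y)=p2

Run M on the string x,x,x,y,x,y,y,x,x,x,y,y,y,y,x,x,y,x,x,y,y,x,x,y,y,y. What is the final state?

p1

Trace: p0 -x-> p4 -x-> p1 -x-> p0 -y-> p4 -x-> p1 -y-> p4 -y-> p2 -x-> p2 -x-> p2 -x-> p2 -y-> p1 -y-> p4 -y-> p2 -y-> p1 -x-> p0 -x-> p4 -y-> p2 -x-> p2 -x-> p2 -y-> p1 -y-> p4 -x-> p1 -x-> p0 -y-> p4 -y-> p2 -y-> p1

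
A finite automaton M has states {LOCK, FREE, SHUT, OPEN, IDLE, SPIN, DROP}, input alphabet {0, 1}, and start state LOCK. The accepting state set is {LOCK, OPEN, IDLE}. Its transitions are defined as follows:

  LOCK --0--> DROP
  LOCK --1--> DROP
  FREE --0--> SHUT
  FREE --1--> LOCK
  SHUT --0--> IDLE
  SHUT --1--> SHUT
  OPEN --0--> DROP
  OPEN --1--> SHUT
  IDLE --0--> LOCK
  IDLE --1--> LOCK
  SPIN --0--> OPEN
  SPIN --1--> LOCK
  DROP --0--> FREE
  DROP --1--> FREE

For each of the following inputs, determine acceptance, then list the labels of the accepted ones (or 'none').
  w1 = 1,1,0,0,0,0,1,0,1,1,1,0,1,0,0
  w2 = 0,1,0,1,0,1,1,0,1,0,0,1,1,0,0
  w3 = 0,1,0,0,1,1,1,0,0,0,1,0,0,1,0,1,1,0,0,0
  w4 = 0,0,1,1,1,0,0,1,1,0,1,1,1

w1:
  start at LOCK
  read '1': LOCK → DROP
  read '1': DROP → FREE
  read '0': FREE → SHUT
  read '0': SHUT → IDLE
  read '0': IDLE → LOCK
  read '0': LOCK → DROP
  read '1': DROP → FREE
  read '0': FREE → SHUT
  read '1': SHUT → SHUT
  read '1': SHUT → SHUT
  read '1': SHUT → SHUT
  read '0': SHUT → IDLE
  read '1': IDLE → LOCK
  read '0': LOCK → DROP
  read '0': DROP → FREE
  end FREE, rejected
w2:
  start at LOCK
  read '0': LOCK → DROP
  read '1': DROP → FREE
  read '0': FREE → SHUT
  read '1': SHUT → SHUT
  read '0': SHUT → IDLE
  read '1': IDLE → LOCK
  read '1': LOCK → DROP
  read '0': DROP → FREE
  read '1': FREE → LOCK
  read '0': LOCK → DROP
  read '0': DROP → FREE
  read '1': FREE → LOCK
  read '1': LOCK → DROP
  read '0': DROP → FREE
  read '0': FREE → SHUT
  end SHUT, rejected
w3:
  start at LOCK
  read '0': LOCK → DROP
  read '1': DROP → FREE
  read '0': FREE → SHUT
  read '0': SHUT → IDLE
  read '1': IDLE → LOCK
  read '1': LOCK → DROP
  read '1': DROP → FREE
  read '0': FREE → SHUT
  read '0': SHUT → IDLE
  read '0': IDLE → LOCK
  read '1': LOCK → DROP
  read '0': DROP → FREE
  read '0': FREE → SHUT
  read '1': SHUT → SHUT
  read '0': SHUT → IDLE
  read '1': IDLE → LOCK
  read '1': LOCK → DROP
  read '0': DROP → FREE
  read '0': FREE → SHUT
  read '0': SHUT → IDLE
  end IDLE, accepted
w4:
  start at LOCK
  read '0': LOCK → DROP
  read '0': DROP → FREE
  read '1': FREE → LOCK
  read '1': LOCK → DROP
  read '1': DROP → FREE
  read '0': FREE → SHUT
  read '0': SHUT → IDLE
  read '1': IDLE → LOCK
  read '1': LOCK → DROP
  read '0': DROP → FREE
  read '1': FREE → LOCK
  read '1': LOCK → DROP
  read '1': DROP → FREE
  end FREE, rejected

w3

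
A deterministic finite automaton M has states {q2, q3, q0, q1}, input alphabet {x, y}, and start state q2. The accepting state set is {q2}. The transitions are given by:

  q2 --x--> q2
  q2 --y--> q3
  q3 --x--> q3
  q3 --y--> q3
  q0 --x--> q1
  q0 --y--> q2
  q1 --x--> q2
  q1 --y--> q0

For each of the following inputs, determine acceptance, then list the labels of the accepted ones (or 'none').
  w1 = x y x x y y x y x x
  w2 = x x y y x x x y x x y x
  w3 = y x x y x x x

w1: Trace: q2 -x-> q2 -y-> q3 -x-> q3 -x-> q3 -y-> q3 -y-> q3 -x-> q3 -y-> q3 -x-> q3 -x-> q3  → end q3, rejected
w2: Trace: q2 -x-> q2 -x-> q2 -y-> q3 -y-> q3 -x-> q3 -x-> q3 -x-> q3 -y-> q3 -x-> q3 -x-> q3 -y-> q3 -x-> q3  → end q3, rejected
w3: Trace: q2 -y-> q3 -x-> q3 -x-> q3 -y-> q3 -x-> q3 -x-> q3 -x-> q3  → end q3, rejected

none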